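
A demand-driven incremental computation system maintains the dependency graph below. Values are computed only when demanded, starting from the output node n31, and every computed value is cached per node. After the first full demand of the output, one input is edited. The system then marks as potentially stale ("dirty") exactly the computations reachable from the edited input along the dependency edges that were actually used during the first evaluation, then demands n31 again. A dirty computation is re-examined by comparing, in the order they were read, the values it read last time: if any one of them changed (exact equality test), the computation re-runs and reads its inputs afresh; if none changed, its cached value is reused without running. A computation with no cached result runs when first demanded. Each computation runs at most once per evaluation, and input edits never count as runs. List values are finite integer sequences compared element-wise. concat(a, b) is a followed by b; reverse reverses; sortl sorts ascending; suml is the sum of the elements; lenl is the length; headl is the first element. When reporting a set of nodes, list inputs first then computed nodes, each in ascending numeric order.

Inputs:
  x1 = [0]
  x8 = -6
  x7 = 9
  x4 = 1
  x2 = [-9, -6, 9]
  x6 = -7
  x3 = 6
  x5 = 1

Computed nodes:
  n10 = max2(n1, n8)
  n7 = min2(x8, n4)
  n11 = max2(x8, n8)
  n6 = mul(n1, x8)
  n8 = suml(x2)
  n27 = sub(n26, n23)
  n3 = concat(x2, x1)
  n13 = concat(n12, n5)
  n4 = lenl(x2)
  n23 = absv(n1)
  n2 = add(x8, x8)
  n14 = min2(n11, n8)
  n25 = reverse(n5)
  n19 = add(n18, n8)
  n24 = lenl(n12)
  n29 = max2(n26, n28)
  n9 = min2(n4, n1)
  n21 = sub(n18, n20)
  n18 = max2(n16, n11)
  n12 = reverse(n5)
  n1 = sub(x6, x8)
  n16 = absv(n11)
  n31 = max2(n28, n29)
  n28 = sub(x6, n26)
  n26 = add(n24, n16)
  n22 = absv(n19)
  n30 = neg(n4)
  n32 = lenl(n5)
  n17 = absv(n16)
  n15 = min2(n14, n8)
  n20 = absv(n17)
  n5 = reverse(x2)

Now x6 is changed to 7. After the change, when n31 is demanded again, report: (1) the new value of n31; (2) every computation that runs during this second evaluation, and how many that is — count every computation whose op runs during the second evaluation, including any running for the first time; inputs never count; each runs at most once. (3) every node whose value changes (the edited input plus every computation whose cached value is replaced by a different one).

First evaluation (everything demanded from the output):
  n5 = reverse([-9, -6, 9]) = [9, -6, -9]
  n8 = suml([-9, -6, 9]) = -6
  n11 = max2(-6, -6) = -6
  n12 = reverse([9, -6, -9]) = [-9, -6, 9]
  n16 = absv(-6) = 6
  n24 = lenl([-9, -6, 9]) = 3
  n26 = add(3, 6) = 9
  n28 = sub(-7, 9) = -16
  n29 = max2(9, -16) = 9
  n31 = max2(-16, 9) = 9

Propagation after the edit:
  n28: runs — x6 -7->7; result -2.
  n29: runs — n28 -16->-2; result 9 (same value as before).
  n31: runs — n28 -16->-2; result 9 (same value as before).

New value of n31: 9.
Computations that run: n28, n29, n31 — 3 in total.
Values that change: x6, n28.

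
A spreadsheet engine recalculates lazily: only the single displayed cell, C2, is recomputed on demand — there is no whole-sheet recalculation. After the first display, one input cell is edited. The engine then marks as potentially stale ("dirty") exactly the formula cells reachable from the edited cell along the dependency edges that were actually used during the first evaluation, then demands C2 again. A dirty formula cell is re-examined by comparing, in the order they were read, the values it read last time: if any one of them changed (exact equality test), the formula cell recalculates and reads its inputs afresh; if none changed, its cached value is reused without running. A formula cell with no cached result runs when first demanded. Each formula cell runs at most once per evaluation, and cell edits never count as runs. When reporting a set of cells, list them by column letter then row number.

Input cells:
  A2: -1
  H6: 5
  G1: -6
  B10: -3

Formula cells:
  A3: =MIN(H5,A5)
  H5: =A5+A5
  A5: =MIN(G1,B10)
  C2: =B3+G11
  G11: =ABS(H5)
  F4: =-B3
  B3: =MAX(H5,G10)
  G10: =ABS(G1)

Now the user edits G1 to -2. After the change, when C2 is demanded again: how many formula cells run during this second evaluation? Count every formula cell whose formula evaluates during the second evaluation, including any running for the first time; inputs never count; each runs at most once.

First evaluation (everything demanded from the output):
  A5 = MIN(-6, -3) = -6
  G10 = ABS(-6) = 6
  H5 = -6 + -6 = -12
  B3 = MAX(-12, 6) = 6
  G11 = ABS(-12) = 12
  C2 = 6 + 12 = 18

Propagation after the edit:
  A5: runs — G1 -6->-2; result -3.
  G10: runs — G1 -6->-2; result 2.
  H5: runs — A5 -6->-3; A5 -6->-3; result -6.
  B3: runs — H5 -12->-6; G10 6->2; result 2.
  G11: runs — H5 -12->-6; result 6.
  C2: runs — B3 6->2; G11 12->6; result 8.

Formula cells that run: A5, B3, C2, G10, G11, H5 — 6 in total.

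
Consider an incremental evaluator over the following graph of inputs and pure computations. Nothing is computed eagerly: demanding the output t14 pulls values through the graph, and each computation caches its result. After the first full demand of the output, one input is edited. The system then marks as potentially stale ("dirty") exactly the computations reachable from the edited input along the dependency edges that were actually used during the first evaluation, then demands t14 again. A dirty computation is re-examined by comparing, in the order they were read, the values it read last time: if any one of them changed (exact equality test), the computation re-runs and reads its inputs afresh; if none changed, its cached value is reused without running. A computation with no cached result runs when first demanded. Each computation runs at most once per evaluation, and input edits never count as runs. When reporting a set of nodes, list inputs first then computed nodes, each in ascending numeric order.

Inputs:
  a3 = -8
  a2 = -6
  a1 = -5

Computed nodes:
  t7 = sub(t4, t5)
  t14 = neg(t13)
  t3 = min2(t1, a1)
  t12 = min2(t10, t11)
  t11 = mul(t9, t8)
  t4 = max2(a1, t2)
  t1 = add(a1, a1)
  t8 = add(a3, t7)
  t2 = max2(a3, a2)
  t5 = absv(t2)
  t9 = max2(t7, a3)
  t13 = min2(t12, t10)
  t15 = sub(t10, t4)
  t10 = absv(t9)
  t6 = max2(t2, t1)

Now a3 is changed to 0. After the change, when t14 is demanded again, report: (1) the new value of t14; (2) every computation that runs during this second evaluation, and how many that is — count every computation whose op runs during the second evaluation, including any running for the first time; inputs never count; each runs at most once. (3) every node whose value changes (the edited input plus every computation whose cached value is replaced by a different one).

Initial pass — values computed on the first demand:
  t2 = max2(-8, -6) = -6
  t4 = max2(-5, -6) = -5
  t5 = absv(-6) = 6
  t7 = sub(-5, 6) = -11
  t8 = add(-8, -11) = -19
  t9 = max2(-11, -8) = -8
  t10 = absv(-8) = 8
  t11 = mul(-8, -19) = 152
  t12 = min2(8, 152) = 8
  t13 = min2(8, 8) = 8
  t14 = neg(8) = -8

Second demand — change propagation:
  t2: re-runs because a3 -8->0; new result 0.
  t4: re-runs because t2 -6->0; new result 0.
  t5: re-runs because t2 -6->0; new result 0.
  t7: re-runs because t4 -5->0; t5 6->0; new result 0.
  t8: re-runs because a3 -8->0; t7 -11->0; new result 0.
  t9: re-runs because t7 -11->0; a3 -8->0; new result 0.
  t10: re-runs because t9 -8->0; new result 0.
  t11: re-runs because t9 -8->0; t8 -19->0; new result 0.
  t12: re-runs because t10 8->0; t11 152->0; new result 0.
  t13: re-runs because t12 8->0; t10 8->0; new result 0.
  t14: re-runs because t13 8->0; new result 0.

t14 now evaluates to 0.
Run set: t2, t4, t5, t7, t8, t9, t10, t11, t12, t13, t14 (11 run).
Changed values: a3, t2, t4, t5, t7, t8, t9, t10, t11, t12, t13, t14.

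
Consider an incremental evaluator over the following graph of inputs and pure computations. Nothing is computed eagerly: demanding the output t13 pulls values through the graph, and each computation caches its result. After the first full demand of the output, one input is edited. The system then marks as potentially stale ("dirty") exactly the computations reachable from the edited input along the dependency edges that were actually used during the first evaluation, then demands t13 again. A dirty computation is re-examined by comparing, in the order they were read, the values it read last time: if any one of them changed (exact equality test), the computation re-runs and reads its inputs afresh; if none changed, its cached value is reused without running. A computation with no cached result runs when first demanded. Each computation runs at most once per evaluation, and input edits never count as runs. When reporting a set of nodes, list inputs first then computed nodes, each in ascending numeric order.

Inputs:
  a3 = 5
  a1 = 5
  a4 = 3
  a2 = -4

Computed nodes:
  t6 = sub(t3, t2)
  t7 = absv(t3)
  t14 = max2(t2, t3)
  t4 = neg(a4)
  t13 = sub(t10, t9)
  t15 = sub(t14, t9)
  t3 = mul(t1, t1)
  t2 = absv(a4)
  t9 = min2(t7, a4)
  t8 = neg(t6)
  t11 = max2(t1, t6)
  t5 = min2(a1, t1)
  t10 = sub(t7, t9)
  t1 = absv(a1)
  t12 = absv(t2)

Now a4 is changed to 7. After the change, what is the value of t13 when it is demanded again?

Initial pass — values computed on the first demand:
  t1 = absv(5) = 5
  t3 = mul(5, 5) = 25
  t7 = absv(25) = 25
  t9 = min2(25, 3) = 3
  t10 = sub(25, 3) = 22
  t13 = sub(22, 3) = 19

Second demand — change propagation:
  t9: re-runs because a4 3->7; new result 7.
  t10: re-runs because t9 3->7; new result 18.
  t13: re-runs because t10 22->18; t9 3->7; new result 11.

t13 now evaluates to 11.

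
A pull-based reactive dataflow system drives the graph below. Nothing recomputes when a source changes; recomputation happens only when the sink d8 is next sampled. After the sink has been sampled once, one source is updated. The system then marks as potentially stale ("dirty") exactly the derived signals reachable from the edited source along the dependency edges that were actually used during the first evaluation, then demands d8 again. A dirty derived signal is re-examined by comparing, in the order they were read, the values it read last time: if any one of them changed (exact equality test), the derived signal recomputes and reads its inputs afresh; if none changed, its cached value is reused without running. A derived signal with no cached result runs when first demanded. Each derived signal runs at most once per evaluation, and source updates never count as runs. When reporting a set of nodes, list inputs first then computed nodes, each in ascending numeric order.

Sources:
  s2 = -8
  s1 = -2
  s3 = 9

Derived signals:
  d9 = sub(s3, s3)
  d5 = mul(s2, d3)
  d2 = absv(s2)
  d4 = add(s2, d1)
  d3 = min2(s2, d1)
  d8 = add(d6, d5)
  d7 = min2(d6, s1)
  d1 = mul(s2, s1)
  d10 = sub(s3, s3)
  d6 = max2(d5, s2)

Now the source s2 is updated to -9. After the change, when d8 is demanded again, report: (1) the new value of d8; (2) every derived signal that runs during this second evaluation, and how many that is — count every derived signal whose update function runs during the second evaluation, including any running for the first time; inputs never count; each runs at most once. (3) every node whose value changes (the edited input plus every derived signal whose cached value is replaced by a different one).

New value of d8: 162.
Derived signals that run: d1, d3, d5, d6, d8 — 5 in total.
Values that change: s2, d1, d3, d5, d6, d8.

First evaluation (everything demanded from the output):
  d1 = mul(-8, -2) = 16
  d3 = min2(-8, 16) = -8
  d5 = mul(-8, -8) = 64
  d6 = max2(64, -8) = 64
  d8 = add(64, 64) = 128

Propagation after the edit:
  d1: runs — s2 -8->-9; result 18.
  d3: runs — s2 -8->-9; d1 16->18; result -9.
  d5: runs — s2 -8->-9; d3 -8->-9; result 81.
  d6: runs — d5 64->81; s2 -8->-9; result 81.
  d8: runs — d6 64->81; d5 64->81; result 162.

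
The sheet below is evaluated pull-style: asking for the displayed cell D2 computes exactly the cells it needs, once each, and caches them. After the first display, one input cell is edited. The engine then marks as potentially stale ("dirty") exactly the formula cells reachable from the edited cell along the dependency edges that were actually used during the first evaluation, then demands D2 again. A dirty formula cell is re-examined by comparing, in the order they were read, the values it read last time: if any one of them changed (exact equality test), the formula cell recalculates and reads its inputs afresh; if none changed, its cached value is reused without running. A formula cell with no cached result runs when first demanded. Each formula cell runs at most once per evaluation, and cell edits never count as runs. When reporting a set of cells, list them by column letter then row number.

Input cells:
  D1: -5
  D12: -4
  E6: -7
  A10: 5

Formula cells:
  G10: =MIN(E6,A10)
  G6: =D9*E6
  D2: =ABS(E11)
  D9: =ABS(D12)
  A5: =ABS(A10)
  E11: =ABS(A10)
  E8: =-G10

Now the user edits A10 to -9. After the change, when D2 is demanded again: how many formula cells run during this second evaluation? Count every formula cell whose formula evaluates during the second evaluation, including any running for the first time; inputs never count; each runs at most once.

First demand of the output computes:
  E11 = ABS(5) = 5
  D2 = ABS(5) = 5

After the edit, cleaning proceeds:
  E11: a read changed (A10 5->-9) — executes, giving 9.
  D2: a read changed (E11 5->9) — executes, giving 9.

2 formula cells run: D2, E11.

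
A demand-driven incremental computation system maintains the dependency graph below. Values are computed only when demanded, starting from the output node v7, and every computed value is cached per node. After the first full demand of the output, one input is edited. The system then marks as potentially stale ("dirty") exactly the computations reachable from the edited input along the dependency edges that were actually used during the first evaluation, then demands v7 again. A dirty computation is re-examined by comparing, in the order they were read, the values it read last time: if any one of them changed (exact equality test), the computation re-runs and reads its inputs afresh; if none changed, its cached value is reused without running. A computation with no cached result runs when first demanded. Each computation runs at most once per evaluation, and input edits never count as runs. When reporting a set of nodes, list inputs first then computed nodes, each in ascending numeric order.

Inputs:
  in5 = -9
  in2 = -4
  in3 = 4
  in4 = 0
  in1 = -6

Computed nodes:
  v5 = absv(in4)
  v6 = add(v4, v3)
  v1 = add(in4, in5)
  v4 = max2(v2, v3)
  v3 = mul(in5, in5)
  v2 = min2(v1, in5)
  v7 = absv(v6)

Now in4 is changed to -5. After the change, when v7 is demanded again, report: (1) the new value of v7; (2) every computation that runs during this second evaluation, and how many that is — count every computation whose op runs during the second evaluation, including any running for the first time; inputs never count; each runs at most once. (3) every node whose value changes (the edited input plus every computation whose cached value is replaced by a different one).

New value of v7: 162.
Computations that run: v1, v2, v4 — 3 in total.
Values that change: in4, v1, v2.
Key observation: the change is absorbed at v4 — it re-runs but produces the same value, and the output's value is unchanged.

First evaluation (everything demanded from the output):
  v1 = add(0, -9) = -9
  v2 = min2(-9, -9) = -9
  v3 = mul(-9, -9) = 81
  v4 = max2(-9, 81) = 81
  v6 = add(81, 81) = 162
  v7 = absv(162) = 162

Propagation after the edit:
  v1: runs — in4 0->-5; result -14.
  v2: runs — v1 -9->-14; result -14.
  v4: runs — v2 -9->-14; result 81 (same value as before).
  v6: checked — values it read are unchanged (v4 unchanged, v3 unchanged); reused cached 162 without running.
  v7: checked — values it read are unchanged (v6 unchanged); reused cached 162 without running.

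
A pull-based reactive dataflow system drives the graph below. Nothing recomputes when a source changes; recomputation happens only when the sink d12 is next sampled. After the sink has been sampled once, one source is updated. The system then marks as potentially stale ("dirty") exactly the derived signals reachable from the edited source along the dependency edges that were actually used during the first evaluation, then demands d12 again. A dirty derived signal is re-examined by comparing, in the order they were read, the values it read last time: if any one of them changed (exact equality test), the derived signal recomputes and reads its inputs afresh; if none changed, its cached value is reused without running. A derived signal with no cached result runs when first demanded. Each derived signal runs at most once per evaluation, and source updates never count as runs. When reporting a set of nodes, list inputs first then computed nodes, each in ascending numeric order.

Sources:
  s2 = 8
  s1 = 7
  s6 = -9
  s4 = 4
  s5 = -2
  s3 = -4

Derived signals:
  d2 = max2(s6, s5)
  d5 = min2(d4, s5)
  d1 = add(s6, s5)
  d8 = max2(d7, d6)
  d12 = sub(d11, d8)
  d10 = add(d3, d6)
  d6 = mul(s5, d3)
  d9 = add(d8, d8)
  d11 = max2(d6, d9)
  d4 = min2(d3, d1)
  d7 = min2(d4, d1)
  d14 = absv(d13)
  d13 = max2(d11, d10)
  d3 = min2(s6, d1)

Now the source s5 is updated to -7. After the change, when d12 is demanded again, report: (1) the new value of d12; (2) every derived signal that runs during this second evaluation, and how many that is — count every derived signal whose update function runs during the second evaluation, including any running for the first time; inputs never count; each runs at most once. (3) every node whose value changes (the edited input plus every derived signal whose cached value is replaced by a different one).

First evaluation (everything demanded from the output):
  d1 = add(-9, -2) = -11
  d3 = min2(-9, -11) = -11
  d4 = min2(-11, -11) = -11
  d6 = mul(-2, -11) = 22
  d7 = min2(-11, -11) = -11
  d8 = max2(-11, 22) = 22
  d9 = add(22, 22) = 44
  d11 = max2(22, 44) = 44
  d12 = sub(44, 22) = 22

Propagation after the edit:
  d1: runs — s5 -2->-7; result -16.
  d3: runs — d1 -11->-16; result -16.
  d4: runs — d3 -11->-16; d1 -11->-16; result -16.
  d6: runs — s5 -2->-7; d3 -11->-16; result 112.
  d7: runs — d4 -11->-16; d1 -11->-16; result -16.
  d8: runs — d7 -11->-16; d6 22->112; result 112.
  d9: runs — d8 22->112; d8 22->112; result 224.
  d11: runs — d6 22->112; d9 44->224; result 224.
  d12: runs — d11 44->224; d8 22->112; result 112.

New value of d12: 112.
Derived signals that run: d1, d3, d4, d6, d7, d8, d9, d11, d12 — 9 in total.
Values that change: s5, d1, d3, d4, d6, d7, d8, d9, d11, d12.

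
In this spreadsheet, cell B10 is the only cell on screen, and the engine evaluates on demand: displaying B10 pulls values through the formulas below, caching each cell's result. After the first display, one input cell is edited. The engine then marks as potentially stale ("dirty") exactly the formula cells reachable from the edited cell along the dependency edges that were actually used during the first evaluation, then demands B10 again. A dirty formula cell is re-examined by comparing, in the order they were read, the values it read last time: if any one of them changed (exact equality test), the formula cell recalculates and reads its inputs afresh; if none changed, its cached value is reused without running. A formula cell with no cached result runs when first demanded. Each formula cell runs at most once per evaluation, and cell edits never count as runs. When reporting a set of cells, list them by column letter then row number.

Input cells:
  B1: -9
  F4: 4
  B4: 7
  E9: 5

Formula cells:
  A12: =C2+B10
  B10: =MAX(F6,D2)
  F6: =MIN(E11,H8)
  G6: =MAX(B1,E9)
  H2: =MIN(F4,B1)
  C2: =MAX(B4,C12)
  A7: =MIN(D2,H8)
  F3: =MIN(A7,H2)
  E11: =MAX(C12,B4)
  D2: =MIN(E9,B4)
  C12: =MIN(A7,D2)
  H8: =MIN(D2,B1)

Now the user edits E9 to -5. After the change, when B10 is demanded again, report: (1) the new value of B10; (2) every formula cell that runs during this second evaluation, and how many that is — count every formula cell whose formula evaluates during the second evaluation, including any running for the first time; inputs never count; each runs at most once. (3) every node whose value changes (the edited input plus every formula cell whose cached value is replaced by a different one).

Initial pass — values computed on the first demand:
  D2 = MIN(5, 7) = 5
  H8 = MIN(5, -9) = -9
  A7 = MIN(5, -9) = -9
  C12 = MIN(-9, 5) = -9
  E11 = MAX(-9, 7) = 7
  F6 = MIN(7, -9) = -9
  B10 = MAX(-9, 5) = 5

Second demand — change propagation:
  D2: re-runs because E9 5->-5; new result -5.
  H8: re-runs because D2 5->-5; new result -9 (unchanged).
  A7: re-runs because D2 5->-5; new result -9 (unchanged).
  C12: re-runs because D2 5->-5; new result -9 (unchanged).
  E11: re-examined; everything it read last time is the same (C12 unchanged, B4 unchanged) — cache 7 kept, no run.
  F6: re-examined; everything it read last time is the same (E11 unchanged, H8 unchanged) — cache -9 kept, no run.
  B10: re-runs because D2 5->-5; new result -5.

The important point: at E11 every value read last time is unchanged, so the dirty flag clears without a run.

B10 now evaluates to -5.
Run set: A7, B10, C12, D2, H8 (5 run).
Changed values: B10, D2, E9.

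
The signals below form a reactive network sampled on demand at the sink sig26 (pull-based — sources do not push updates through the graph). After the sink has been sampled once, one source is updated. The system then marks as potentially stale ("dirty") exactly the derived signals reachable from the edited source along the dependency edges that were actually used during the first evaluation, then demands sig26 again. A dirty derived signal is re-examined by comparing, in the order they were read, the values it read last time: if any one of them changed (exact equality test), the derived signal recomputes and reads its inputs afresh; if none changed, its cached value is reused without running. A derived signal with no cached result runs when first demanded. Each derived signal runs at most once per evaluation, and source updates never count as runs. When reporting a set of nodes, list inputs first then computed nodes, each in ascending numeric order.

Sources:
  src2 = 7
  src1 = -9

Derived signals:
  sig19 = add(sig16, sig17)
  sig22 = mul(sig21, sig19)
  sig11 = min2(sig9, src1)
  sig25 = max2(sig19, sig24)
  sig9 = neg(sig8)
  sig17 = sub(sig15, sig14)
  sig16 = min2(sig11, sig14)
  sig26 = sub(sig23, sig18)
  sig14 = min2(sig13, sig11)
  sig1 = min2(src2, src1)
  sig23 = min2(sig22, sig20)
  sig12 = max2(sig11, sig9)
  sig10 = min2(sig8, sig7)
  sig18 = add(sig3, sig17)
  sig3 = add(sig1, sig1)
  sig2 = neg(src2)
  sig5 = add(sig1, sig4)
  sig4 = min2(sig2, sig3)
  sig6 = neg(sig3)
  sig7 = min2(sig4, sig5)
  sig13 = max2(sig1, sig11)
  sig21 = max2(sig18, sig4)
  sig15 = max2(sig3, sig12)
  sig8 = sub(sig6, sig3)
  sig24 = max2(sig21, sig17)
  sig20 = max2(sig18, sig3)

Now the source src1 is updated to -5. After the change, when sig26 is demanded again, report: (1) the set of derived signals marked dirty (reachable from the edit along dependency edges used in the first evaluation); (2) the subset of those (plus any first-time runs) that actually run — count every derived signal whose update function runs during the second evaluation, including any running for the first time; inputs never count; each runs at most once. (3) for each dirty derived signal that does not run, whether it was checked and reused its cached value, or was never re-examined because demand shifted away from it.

Dirty set: sig1, sig3, sig4, sig6, sig8, sig9, sig11, sig12, sig13, sig14, sig15, sig16, sig17, sig18, sig19, sig20, sig21, sig22, sig23, sig26.
Run set: sig1, sig3, sig4, sig6, sig8, sig9, sig11, sig12, sig13, sig14, sig15, sig16, sig17, sig18, sig19, sig20, sig21, sig22 (18 run).
Re-examined without running (cache reused): sig23, sig26.
The important point: at sig23 every value read last time is unchanged, so the dirty flag clears without a run.

Initial pass — values computed on the first demand:
  sig1 = min2(7, -9) = -9
  sig2 = neg(7) = -7
  sig3 = add(-9, -9) = -18
  sig4 = min2(-7, -18) = -18
  sig6 = neg(-18) = 18
  sig8 = sub(18, -18) = 36
  sig9 = neg(36) = -36
  sig11 = min2(-36, -9) = -36
  sig12 = max2(-36, -36) = -36
  sig13 = max2(-9, -36) = -9
  sig14 = min2(-9, -36) = -36
  sig15 = max2(-18, -36) = -18
  sig16 = min2(-36, -36) = -36
  sig17 = sub(-18, -36) = 18
  sig18 = add(-18, 18) = 0
  sig19 = add(-36, 18) = -18
  sig20 = max2(0, -18) = 0
  sig21 = max2(0, -18) = 0
  sig22 = mul(0, -18) = 0
  sig23 = min2(0, 0) = 0
  sig26 = sub(0, 0) = 0

Second demand — change propagation:
  sig1: re-runs because src1 -9->-5; new result -5.
  sig3: re-runs because sig1 -9->-5; sig1 -9->-5; new result -10.
  sig4: re-runs because sig3 -18->-10; new result -10.
  sig6: re-runs because sig3 -18->-10; new result 10.
  sig8: re-runs because sig6 18->10; sig3 -18->-10; new result 20.
  sig9: re-runs because sig8 36->20; new result -20.
  sig11: re-runs because sig9 -36->-20; src1 -9->-5; new result -20.
  sig12: re-runs because sig11 -36->-20; sig9 -36->-20; new result -20.
  sig13: re-runs because sig1 -9->-5; sig11 -36->-20; new result -5.
  sig14: re-runs because sig13 -9->-5; sig11 -36->-20; new result -20.
  sig15: re-runs because sig3 -18->-10; sig12 -36->-20; new result -10.
  sig16: re-runs because sig11 -36->-20; sig14 -36->-20; new result -20.
  sig17: re-runs because sig15 -18->-10; sig14 -36->-20; new result 10.
  sig18: re-runs because sig3 -18->-10; sig17 18->10; new result 0 (unchanged).
  sig19: re-runs because sig16 -36->-20; sig17 18->10; new result -10.
  sig20: re-runs because sig3 -18->-10; new result 0 (unchanged).
  sig21: re-runs because sig4 -18->-10; new result 0 (unchanged).
  sig22: re-runs because sig19 -18->-10; new result 0 (unchanged).
  sig23: re-examined; everything it read last time is the same (sig22 unchanged, sig20 unchanged) — cache 0 kept, no run.
  sig26: re-examined; everything it read last time is the same (sig23 unchanged, sig18 unchanged) — cache 0 kept, no run.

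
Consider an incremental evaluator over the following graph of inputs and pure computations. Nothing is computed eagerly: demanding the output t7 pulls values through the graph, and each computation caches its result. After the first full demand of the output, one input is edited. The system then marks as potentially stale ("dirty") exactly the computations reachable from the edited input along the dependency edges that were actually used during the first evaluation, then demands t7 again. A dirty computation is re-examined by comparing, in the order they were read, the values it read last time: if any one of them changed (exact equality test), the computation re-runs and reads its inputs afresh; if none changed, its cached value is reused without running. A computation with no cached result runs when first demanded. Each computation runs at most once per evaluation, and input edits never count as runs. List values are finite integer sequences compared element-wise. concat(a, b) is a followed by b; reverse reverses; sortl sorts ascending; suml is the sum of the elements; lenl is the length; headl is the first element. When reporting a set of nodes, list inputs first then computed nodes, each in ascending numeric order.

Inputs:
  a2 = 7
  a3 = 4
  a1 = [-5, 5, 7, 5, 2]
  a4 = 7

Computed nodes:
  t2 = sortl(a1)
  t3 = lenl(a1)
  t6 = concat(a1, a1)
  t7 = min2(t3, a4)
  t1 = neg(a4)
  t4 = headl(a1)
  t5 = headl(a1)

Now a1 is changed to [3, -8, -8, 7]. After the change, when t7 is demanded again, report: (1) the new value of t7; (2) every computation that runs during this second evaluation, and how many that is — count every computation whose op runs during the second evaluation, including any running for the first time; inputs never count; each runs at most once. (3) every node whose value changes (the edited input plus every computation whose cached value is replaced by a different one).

t7 now evaluates to 4.
Run set: t3, t7 (2 run).
Changed values: a1, t3, t7.

Initial pass — values computed on the first demand:
  t3 = lenl([-5, 5, 7, 5, 2]) = 5
  t7 = min2(5, 7) = 5

Second demand — change propagation:
  t3: re-runs because a1 [-5, 5, 7, 5, 2]->[3, -8, -8, 7]; new result 4.
  t7: re-runs because t3 5->4; new result 4.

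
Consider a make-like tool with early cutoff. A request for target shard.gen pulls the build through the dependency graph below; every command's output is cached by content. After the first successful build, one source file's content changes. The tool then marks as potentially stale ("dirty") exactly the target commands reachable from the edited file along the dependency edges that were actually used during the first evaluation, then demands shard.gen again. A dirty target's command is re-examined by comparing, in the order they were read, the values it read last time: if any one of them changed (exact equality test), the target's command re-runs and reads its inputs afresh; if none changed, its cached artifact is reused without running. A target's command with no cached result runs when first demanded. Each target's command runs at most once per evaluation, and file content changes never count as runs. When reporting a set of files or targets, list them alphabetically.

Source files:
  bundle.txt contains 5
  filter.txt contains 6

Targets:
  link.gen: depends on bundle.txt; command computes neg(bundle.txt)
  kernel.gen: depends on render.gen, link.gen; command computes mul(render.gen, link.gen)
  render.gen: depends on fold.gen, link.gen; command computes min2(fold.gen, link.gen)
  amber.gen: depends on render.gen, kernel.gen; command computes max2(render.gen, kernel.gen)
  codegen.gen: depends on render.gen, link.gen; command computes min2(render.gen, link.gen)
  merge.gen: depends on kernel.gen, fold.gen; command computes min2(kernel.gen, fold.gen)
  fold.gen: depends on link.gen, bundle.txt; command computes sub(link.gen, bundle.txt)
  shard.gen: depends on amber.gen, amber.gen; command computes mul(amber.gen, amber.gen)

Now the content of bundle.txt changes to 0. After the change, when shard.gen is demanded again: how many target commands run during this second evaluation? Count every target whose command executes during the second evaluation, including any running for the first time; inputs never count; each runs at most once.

6 target commands run: amber.gen, fold.gen, kernel.gen, link.gen, render.gen, shard.gen.

First demand of the output computes:
  link.gen = neg(5) = -5
  fold.gen = sub(-5, 5) = -10
  render.gen = min2(-10, -5) = -10
  kernel.gen = mul(-10, -5) = 50
  amber.gen = max2(-10, 50) = 50
  shard.gen = mul(50, 50) = 2500

After the edit, cleaning proceeds:
  link.gen: a read changed (bundle.txt 5->0) — executes, giving 0.
  fold.gen: a read changed (link.gen -5->0; bundle.txt 5->0) — executes, giving 0.
  render.gen: a read changed (fold.gen -10->0; link.gen -5->0) — executes, giving 0.
  kernel.gen: a read changed (render.gen -10->0; link.gen -5->0) — executes, giving 0.
  amber.gen: a read changed (render.gen -10->0; kernel.gen 50->0) — executes, giving 0.
  shard.gen: a read changed (amber.gen 50->0; amber.gen 50->0) — executes, giving 0.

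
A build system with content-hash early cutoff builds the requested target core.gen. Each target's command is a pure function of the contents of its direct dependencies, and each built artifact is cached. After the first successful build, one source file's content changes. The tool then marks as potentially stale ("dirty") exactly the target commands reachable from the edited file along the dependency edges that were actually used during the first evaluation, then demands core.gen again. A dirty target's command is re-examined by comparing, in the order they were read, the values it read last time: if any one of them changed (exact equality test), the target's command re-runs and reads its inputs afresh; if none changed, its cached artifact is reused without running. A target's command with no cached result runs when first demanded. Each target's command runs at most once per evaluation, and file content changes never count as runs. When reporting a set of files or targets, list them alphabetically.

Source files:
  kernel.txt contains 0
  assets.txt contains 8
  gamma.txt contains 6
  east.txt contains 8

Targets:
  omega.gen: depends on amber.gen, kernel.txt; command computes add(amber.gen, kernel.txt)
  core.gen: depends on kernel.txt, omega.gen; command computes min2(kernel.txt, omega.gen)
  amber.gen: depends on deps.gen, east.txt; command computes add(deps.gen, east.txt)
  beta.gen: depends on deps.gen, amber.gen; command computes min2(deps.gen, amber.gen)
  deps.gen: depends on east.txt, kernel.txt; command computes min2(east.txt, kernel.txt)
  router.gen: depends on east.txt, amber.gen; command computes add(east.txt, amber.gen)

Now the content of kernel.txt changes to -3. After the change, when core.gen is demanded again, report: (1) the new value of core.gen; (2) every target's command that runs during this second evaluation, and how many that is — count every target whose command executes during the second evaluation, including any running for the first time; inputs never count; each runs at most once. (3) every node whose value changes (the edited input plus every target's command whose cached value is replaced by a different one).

New value of core.gen: -3.
Target commands that run: amber.gen, core.gen, deps.gen, omega.gen — 4 in total.
Values that change: amber.gen, core.gen, deps.gen, kernel.txt, omega.gen.

First evaluation (everything demanded from the output):
  deps.gen = min2(8, 0) = 0
  amber.gen = add(0, 8) = 8
  omega.gen = add(8, 0) = 8
  core.gen = min2(0, 8) = 0

Propagation after the edit:
  deps.gen: runs — kernel.txt 0->-3; result -3.
  amber.gen: runs — deps.gen 0->-3; result 5.
  omega.gen: runs — amber.gen 8->5; kernel.txt 0->-3; result 2.
  core.gen: runs — kernel.txt 0->-3; omega.gen 8->2; result -3.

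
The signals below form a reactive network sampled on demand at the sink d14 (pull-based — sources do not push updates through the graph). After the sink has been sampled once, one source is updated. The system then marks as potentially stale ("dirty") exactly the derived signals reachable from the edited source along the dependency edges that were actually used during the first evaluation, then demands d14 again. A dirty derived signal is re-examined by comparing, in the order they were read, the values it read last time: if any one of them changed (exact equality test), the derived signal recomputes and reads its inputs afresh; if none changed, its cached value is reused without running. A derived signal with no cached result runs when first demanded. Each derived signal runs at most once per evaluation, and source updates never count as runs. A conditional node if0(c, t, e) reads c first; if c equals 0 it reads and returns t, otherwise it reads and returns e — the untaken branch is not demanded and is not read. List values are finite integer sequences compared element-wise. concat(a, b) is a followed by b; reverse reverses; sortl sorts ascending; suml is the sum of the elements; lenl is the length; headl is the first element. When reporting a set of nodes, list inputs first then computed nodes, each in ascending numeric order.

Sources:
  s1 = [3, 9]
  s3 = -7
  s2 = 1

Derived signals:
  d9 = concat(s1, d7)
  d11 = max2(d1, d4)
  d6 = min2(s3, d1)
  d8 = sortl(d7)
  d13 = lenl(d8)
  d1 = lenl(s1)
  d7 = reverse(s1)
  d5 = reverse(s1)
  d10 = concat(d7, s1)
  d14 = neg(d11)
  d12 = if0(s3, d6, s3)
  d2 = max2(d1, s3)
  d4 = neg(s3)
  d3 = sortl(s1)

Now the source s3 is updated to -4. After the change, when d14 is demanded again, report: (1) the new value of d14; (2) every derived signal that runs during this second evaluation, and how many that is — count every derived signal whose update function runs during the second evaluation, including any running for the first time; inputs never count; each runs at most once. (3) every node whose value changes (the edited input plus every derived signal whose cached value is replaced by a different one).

d14 now evaluates to -4.
Run set: d4, d11, d14 (3 run).
Changed values: s3, d4, d11, d14.

Initial pass — values computed on the first demand:
  d1 = lenl([3, 9]) = 2
  d4 = neg(-7) = 7
  d11 = max2(2, 7) = 7
  d14 = neg(7) = -7

Second demand — change propagation:
  d4: re-runs because s3 -7->-4; new result 4.
  d11: re-runs because d4 7->4; new result 4.
  d14: re-runs because d11 7->4; new result -4.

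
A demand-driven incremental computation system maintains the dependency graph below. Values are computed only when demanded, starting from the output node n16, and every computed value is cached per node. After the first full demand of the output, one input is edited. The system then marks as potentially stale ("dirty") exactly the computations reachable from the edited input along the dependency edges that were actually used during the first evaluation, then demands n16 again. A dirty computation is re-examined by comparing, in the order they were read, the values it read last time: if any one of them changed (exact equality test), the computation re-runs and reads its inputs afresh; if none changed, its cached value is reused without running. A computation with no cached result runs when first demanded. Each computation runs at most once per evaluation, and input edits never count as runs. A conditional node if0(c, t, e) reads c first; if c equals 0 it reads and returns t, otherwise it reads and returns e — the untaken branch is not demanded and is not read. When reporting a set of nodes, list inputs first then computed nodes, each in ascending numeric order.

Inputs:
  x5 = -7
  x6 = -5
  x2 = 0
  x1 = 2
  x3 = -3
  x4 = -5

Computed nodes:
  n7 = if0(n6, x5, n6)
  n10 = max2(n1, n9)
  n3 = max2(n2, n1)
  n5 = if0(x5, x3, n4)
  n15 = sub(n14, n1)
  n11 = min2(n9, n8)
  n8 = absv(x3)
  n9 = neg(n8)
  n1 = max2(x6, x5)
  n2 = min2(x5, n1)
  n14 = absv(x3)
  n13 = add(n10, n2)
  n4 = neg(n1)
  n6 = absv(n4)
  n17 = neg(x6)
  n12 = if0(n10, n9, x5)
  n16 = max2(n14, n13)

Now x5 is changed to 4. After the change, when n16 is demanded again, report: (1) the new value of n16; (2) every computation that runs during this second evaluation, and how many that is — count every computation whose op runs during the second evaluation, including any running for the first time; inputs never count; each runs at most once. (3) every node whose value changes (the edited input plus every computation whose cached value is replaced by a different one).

First evaluation (everything demanded from the output):
  n1 = max2(-5, -7) = -5
  n2 = min2(-7, -5) = -7
  n8 = absv(-3) = 3
  n9 = neg(3) = -3
  n10 = max2(-5, -3) = -3
  n13 = add(-3, -7) = -10
  n14 = absv(-3) = 3
  n16 = max2(3, -10) = 3

Propagation after the edit:
  n1: runs — x5 -7->4; result 4.
  n2: runs — x5 -7->4; n1 -5->4; result 4.
  n10: runs — n1 -5->4; result 4.
  n13: runs — n10 -3->4; n2 -7->4; result 8.
  n16: runs — n13 -10->8; result 8.

New value of n16: 8.
Computations that run: n1, n2, n10, n13, n16 — 5 in total.
Values that change: x5, n1, n2, n10, n13, n16.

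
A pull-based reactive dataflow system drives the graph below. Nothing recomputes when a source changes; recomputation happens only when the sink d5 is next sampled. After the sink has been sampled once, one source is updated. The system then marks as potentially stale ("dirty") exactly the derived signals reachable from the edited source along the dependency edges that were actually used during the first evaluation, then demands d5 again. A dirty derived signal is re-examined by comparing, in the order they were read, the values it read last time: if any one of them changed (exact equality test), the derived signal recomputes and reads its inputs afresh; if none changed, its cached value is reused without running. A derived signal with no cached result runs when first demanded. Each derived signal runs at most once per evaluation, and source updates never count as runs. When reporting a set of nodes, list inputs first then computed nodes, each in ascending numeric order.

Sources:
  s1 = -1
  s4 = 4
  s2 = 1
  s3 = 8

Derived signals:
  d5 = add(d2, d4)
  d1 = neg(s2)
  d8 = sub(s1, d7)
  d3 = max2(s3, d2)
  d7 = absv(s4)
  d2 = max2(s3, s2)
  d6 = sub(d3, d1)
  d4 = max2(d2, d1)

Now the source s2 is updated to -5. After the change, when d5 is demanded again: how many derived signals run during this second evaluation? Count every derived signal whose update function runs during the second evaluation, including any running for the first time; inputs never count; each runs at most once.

Derived signals that run: d1, d2, d4 — 3 in total.
Key observation: the cutoff stops propagation at d5 — its inputs' values are unchanged, so it reuses its cache.

First evaluation (everything demanded from the output):
  d1 = neg(1) = -1
  d2 = max2(8, 1) = 8
  d4 = max2(8, -1) = 8
  d5 = add(8, 8) = 16

Propagation after the edit:
  d1: runs — s2 1->-5; result 5.
  d2: runs — s2 1->-5; result 8 (same value as before).
  d4: runs — d1 -1->5; result 8 (same value as before).
  d5: checked — values it read are unchanged (d2 unchanged, d4 unchanged); reused cached 16 without running.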